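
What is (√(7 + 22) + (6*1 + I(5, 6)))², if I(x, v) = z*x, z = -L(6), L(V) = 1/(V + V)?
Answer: 8665/144 + 67*√29/6 ≈ 120.31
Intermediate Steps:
L(V) = 1/(2*V)
z = -1/12 (z = -1/(2*6) = -1*1/12 = -1/12 ≈ -0.083333)
I(x, v) = -x/12
(√(7 + 22) + (6*1 + I(5, 6)))² = (√(7 + 22) + (6*1 - 1/12*5))² = (√29 + (6 - 5/12))² = (√29 + 67/12)² = (67/12 + √29)²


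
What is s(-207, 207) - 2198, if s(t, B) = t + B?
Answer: -2198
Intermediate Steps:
s(t, B) = B + t
s(-207, 207) - 2198 = (207 - 207) - 2198 = 0 - 2198 = -2198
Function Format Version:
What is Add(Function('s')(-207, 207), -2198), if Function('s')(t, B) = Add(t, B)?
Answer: -2198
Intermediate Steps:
Function('s')(t, B) = Add(B, t)
Add(Function('s')(-207, 207), -2198) = Add(Add(207, -207), -2198) = Add(0, -2198) = -2198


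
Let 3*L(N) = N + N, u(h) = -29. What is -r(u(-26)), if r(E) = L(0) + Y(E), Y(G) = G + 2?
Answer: 27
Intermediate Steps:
Y(G) = 2 + G
L(N) = 2*N/3 (L(N) = (N + N)/3 = (2*N)/3 = 2*N/3)
r(E) = 2 + E (r(E) = (⅔)*0 + (2 + E) = 0 + (2 + E) = 2 + E)
-r(u(-26)) = -(2 - 29) = -1*(-27) = 27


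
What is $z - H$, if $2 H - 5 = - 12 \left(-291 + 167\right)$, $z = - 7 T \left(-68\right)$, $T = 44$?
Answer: $\frac{40395}{2} \approx 20198.0$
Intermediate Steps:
$z = 20944$ ($z = \left(-7\right) 44 \left(-68\right) = \left(-308\right) \left(-68\right) = 20944$)
$H = \frac{1493}{2}$ ($H = \frac{5}{2} + \frac{\left(-12\right) \left(-291 + 167\right)}{2} = \frac{5}{2} + \frac{\left(-12\right) \left(-124\right)}{2} = \frac{5}{2} + \frac{1}{2} \cdot 1488 = \frac{5}{2} + 744 = \frac{1493}{2} \approx 746.5$)
$z - H = 20944 - \frac{1493}{2} = \frac{40395}{2}$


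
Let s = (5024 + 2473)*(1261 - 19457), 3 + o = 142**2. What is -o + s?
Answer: -136435573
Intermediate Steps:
o = 20161 (o = -3 + 142**2 = -3 + 20164 = 20161)
s = -136415412 (s = 7497*(-18196) = -136415412)
-o + s = -1*20161 - 136415412 = -20161 - 136415412 = -136435573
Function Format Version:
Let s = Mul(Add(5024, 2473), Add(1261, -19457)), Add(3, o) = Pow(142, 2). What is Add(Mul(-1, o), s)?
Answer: -136435573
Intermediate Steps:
o = 20161 (o = Add(-3, Pow(142, 2)) = Add(-3, 20164) = 20161)
s = -136415412 (s = Mul(7497, -18196) = -136415412)
Add(Mul(-1, o), s) = Add(Mul(-1, 20161), -136415412) = Add(-20161, -136415412) = -136435573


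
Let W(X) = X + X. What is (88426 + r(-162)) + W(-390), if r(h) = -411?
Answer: 87235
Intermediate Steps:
W(X) = 2*X
(88426 + r(-162)) + W(-390) = (88426 - 411) + 2*(-390) = 88015 - 780 = 87235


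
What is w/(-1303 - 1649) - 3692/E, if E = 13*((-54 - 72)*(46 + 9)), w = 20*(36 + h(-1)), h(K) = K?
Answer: -18577/94710 ≈ -0.19615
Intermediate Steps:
w = 700 (w = 20*(36 - 1) = 20*35 = 700)
E = -90090 (E = 13*(-126*55) = 13*(-6930) = -90090)
w/(-1303 - 1649) - 3692/E = 700/(-1303 - 1649) - 3692/(-90090) = 700/(-2952) - 3692*(-1/90090) = 700*(-1/2952) + 142/3465 = -175/738 + 142/3465 = -18577/94710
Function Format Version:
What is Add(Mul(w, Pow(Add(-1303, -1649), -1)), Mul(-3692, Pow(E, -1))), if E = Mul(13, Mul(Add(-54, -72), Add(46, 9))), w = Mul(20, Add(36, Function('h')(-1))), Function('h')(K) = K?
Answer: Rational(-18577, 94710) ≈ -0.19615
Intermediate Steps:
w = 700 (w = Mul(20, Add(36, -1)) = Mul(20, 35) = 700)
E = -90090 (E = Mul(13, Mul(-126, 55)) = Mul(13, -6930) = -90090)
Add(Mul(w, Pow(Add(-1303, -1649), -1)), Mul(-3692, Pow(E, -1))) = Add(Mul(700, Pow(Add(-1303, -1649), -1)), Mul(-3692, Pow(-90090, -1))) = Add(Mul(700, Pow(-2952, -1)), Mul(-3692, Rational(-1, 90090))) = Add(Mul(700, Rational(-1, 2952)), Rational(142, 3465)) = Add(Rational(-175, 738), Rational(142, 3465)) = Rational(-18577, 94710)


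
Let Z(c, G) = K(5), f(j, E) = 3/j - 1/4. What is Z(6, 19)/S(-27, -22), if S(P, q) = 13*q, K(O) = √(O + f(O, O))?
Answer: -√535/2860 ≈ -0.0080874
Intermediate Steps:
f(j, E) = -¼ + 3/j (f(j, E) = 3/j - 1*¼ = 3/j - ¼ = -¼ + 3/j)
K(O) = √(O + (12 - O)/(4*O))
Z(c, G) = √535/10 (Z(c, G) = √(-1 + 4*5 + 12/5)/2 = √(-1 + 20 + 12*(⅕))/2 = √(-1 + 20 + 12/5)/2 = √(107/5)/2 = (√535/5)/2 = √535/10)
Z(6, 19)/S(-27, -22) = (√535/10)/((13*(-22))) = (√535/10)/(-286) = (√535/10)*(-1/286) = -√535/2860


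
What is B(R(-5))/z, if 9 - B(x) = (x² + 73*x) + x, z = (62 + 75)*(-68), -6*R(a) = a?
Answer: 113/19728 ≈ 0.0057279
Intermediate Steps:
R(a) = -a/6
z = -9316 (z = 137*(-68) = -9316)
B(x) = 9 - x² - 74*x (B(x) = 9 - ((x² + 73*x) + x) = 9 - (x² + 74*x) = 9 + (-x² - 74*x) = 9 - x² - 74*x)
B(R(-5))/z = (9 - (-⅙*(-5))² - (-37)*(-5)/3)/(-9316) = (9 - (⅚)² - 74*⅚)*(-1/9316) = (9 - 1*25/36 - 185/3)*(-1/9316) = (9 - 25/36 - 185/3)*(-1/9316) = -1921/36*(-1/9316) = 113/19728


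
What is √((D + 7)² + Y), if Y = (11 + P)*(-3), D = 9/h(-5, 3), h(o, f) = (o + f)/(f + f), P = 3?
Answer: √358 ≈ 18.921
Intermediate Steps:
h(o, f) = (f + o)/(2*f) (h(o, f) = (f + o)/((2*f)) = (f + o)*(1/(2*f)) = (f + o)/(2*f))
D = -27 (D = 9/(((½)*(3 - 5)/3)) = 9/(((½)*(⅓)*(-2))) = 9/(-⅓) = 9*(-3) = -27)
Y = -42 (Y = (11 + 3)*(-3) = 14*(-3) = -42)
√((D + 7)² + Y) = √((-27 + 7)² - 42) = √((-20)² - 42) = √(400 - 42) = √358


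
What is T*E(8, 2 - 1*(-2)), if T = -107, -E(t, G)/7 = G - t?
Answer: -2996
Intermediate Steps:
E(t, G) = -7*G + 7*t (E(t, G) = -7*(G - t) = -7*G + 7*t)
T*E(8, 2 - 1*(-2)) = -107*(-7*(2 - 1*(-2)) + 7*8) = -107*(-7*(2 + 2) + 56) = -107*(-7*4 + 56) = -107*(-28 + 56) = -107*28 = -2996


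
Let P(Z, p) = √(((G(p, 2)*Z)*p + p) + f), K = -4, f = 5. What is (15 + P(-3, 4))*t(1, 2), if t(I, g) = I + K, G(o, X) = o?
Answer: -45 - 3*I*√39 ≈ -45.0 - 18.735*I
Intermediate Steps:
t(I, g) = -4 + I (t(I, g) = I - 4 = -4 + I)
P(Z, p) = √(5 + p + Z*p²) (P(Z, p) = √(((p*Z)*p + p) + 5) = √(((Z*p)*p + p) + 5) = √((Z*p² + p) + 5) = √((p + Z*p²) + 5) = √(5 + p + Z*p²))
(15 + P(-3, 4))*t(1, 2) = (15 + √(5 + 4 - 3*4²))*(-4 + 1) = (15 + √(5 + 4 - 3*16))*(-3) = (15 + √(5 + 4 - 48))*(-3) = (15 + √(-39))*(-3) = (15 + I*√39)*(-3) = -45 - 3*I*√39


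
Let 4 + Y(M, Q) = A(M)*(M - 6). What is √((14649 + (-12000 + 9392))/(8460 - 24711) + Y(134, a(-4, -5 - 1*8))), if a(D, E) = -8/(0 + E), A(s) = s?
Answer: √4528505398857/16251 ≈ 130.95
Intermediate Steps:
a(D, E) = -8/E
Y(M, Q) = -4 + M*(-6 + M) (Y(M, Q) = -4 + M*(M - 6) = -4 + M*(-6 + M))
√((14649 + (-12000 + 9392))/(8460 - 24711) + Y(134, a(-4, -5 - 1*8))) = √((14649 + (-12000 + 9392))/(8460 - 24711) + (-4 + 134² - 6*134)) = √((14649 - 2608)/(-16251) + (-4 + 17956 - 804)) = √(12041*(-1/16251) + 17148) = √(-12041/16251 + 17148) = √(278660107/16251) = √4528505398857/16251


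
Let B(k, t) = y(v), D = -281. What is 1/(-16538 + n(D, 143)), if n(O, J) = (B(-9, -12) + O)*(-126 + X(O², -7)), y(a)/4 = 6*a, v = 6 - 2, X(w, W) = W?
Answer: 1/8067 ≈ 0.00012396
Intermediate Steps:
v = 4
y(a) = 24*a (y(a) = 4*(6*a) = 24*a)
B(k, t) = 96 (B(k, t) = 24*4 = 96)
n(O, J) = -12768 - 133*O (n(O, J) = (96 + O)*(-126 - 7) = (96 + O)*(-133) = -12768 - 133*O)
1/(-16538 + n(D, 143)) = 1/(-16538 + (-12768 - 133*(-281))) = 1/(-16538 + (-12768 + 37373)) = 1/(-16538 + 24605) = 1/8067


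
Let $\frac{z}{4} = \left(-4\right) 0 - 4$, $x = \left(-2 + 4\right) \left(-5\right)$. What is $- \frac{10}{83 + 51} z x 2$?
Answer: $- \frac{1600}{67} \approx -23.881$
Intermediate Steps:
$x = -10$ ($x = 2 \left(-5\right) = -10$)
$z = -16$ ($z = 4 \left(\left(-4\right) 0 - 4\right) = 4 \left(0 - 4\right) = 4 \left(-4\right) = -16$)
$- \frac{10}{83 + 51} z x 2 = - \frac{10}{83 + 51} \left(-16\right) \left(-10\right) 2 = - \frac{10}{134} \cdot 160 \cdot 2 = \left(-10\right) \frac{1}{134} \cdot 320 = \left(- \frac{5}{67}\right) 320 = - \frac{1600}{67}$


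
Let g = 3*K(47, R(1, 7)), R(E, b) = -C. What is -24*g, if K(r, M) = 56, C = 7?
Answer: -4032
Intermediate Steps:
R(E, b) = -7 (R(E, b) = -1*7 = -7)
g = 168 (g = 3*56 = 168)
-24*g = -24*168 = -4032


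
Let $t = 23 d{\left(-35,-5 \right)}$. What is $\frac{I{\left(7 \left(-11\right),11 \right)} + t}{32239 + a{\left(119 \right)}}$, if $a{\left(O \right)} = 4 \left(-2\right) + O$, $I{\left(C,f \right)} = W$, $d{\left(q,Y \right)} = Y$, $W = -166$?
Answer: $- \frac{281}{32350} \approx -0.0086862$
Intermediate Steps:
$I{\left(C,f \right)} = -166$
$t = -115$ ($t = 23 \left(-5\right) = -115$)
$a{\left(O \right)} = -8 + O$
$\frac{I{\left(7 \left(-11\right),11 \right)} + t}{32239 + a{\left(119 \right)}} = \frac{-166 - 115}{32239 + \left(-8 + 119\right)} = - \frac{281}{32239 + 111} = - \frac{281}{32350}$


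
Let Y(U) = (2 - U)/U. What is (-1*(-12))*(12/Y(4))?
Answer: -288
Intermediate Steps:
Y(U) = (2 - U)/U
(-1*(-12))*(12/Y(4)) = (-1*(-12))*(12/(((2 - 1*4)/4))) = 12*(12/(((2 - 4)/4))) = 12*(12/(((¼)*(-2)))) = 12*(12/(-½)) = 12*(12*(-2)) = 12*(-24) = -288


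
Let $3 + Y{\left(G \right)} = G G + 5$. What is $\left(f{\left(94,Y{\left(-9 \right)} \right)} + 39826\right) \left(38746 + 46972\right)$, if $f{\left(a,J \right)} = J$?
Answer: $3420919662$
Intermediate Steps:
$Y{\left(G \right)} = 2 + G^{2}$ ($Y{\left(G \right)} = -3 + \left(G G + 5\right) = -3 + \left(G^{2} + 5\right) = -3 + \left(5 + G^{2}\right) = 2 + G^{2}$)
$\left(f{\left(94,Y{\left(-9 \right)} \right)} + 39826\right) \left(38746 + 46972\right) = \left(\left(2 + \left(-9\right)^{2}\right) + 39826\right) \left(38746 + 46972\right) = \left(\left(2 + 81\right) + 39826\right) 85718 = \left(83 + 39826\right) 85718 = 39909 \cdot 85718 = 3420919662$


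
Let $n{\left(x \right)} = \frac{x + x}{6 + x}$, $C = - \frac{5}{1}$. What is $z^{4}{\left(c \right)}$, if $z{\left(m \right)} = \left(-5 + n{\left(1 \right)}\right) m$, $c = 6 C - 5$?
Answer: $741200625$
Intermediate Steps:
$C = -5$ ($C = \left(-5\right) 1 = -5$)
$c = -35$ ($c = 6 \left(-5\right) - 5 = -30 - 5 = -35$)
$n{\left(x \right)} = \frac{2 x}{6 + x}$
$z{\left(m \right)} = - \frac{33 m}{7}$ ($z{\left(m \right)} = \left(-5 + 2 \cdot 1 \frac{1}{6 + 1}\right) m = \left(-5 + 2 \cdot 1 \cdot \frac{1}{7}\right) m = \left(-5 + \frac{2}{7}\right) m = - \frac{33 m}{7}$)
$z^{4}{\left(c \right)} = \left(\left(- \frac{33}{7}\right) \left(-35\right)\right)^{4} = 165^{4} = 741200625$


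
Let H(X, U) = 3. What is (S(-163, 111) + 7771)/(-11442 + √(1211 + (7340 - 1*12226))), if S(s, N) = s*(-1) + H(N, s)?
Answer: -30271718/43641013 - 277795*I*√3/130923039 ≈ -0.69365 - 0.0036751*I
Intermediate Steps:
S(s, N) = 3 - s (S(s, N) = s*(-1) + 3 = -s + 3 = 3 - s)
(S(-163, 111) + 7771)/(-11442 + √(1211 + (7340 - 1*12226))) = ((3 - 1*(-163)) + 7771)/(-11442 + √(1211 + (7340 - 1*12226))) = ((3 + 163) + 7771)/(-11442 + √(1211 + (7340 - 12226))) = (166 + 7771)/(-11442 + √(1211 - 4886)) = 7937/(-11442 + √(-3675)) = 7937/(-11442 + 35*I*√3)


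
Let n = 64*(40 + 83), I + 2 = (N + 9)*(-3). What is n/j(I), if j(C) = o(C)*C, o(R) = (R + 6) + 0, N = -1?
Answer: 984/65 ≈ 15.138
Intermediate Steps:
I = -26 (I = -2 + (-1 + 9)*(-3) = -2 + 8*(-3) = -2 - 24 = -26)
n = 7872 (n = 64*123 = 7872)
o(R) = 6 + R (o(R) = (6 + R) + 0 = 6 + R)
j(C) = C*(6 + C) (j(C) = (6 + C)*C = C*(6 + C))
n/j(I) = 7872/((-26*(6 - 26))) = 7872/((-26*(-20))) = 7872/520 = 7872*(1/520) = 984/65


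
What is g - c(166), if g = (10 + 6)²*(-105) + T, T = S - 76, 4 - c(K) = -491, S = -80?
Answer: -27531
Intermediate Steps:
c(K) = 495 (c(K) = 4 - 1*(-491) = 4 + 491 = 495)
T = -156 (T = -80 - 76 = -156)
g = -27036 (g = (10 + 6)²*(-105) - 156 = 16²*(-105) - 156 = 256*(-105) - 156 = -26880 - 156 = -27036)
g - c(166) = -27036 - 1*495 = -27036 - 495 = -27531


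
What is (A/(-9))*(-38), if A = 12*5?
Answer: 760/3 ≈ 253.33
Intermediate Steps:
A = 60
(A/(-9))*(-38) = (60/(-9))*(-38) = -1/9*60*(-38) = -20/3*(-38) = 760/3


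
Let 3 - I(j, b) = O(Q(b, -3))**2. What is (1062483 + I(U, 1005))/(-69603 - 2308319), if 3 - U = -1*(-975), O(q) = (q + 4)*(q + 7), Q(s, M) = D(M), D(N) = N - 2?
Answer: -531241/1188961 ≈ -0.44681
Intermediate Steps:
D(N) = -2 + N
Q(s, M) = -2 + M
O(q) = (4 + q)*(7 + q)
U = -972 (U = 3 - (-1)*(-975) = 3 - 1*975 = 3 - 975 = -972)
I(j, b) = -1 (I(j, b) = 3 - (28 + (-2 - 3)**2 + 11*(-2 - 3))**2 = 3 - (28 + (-5)**2 + 11*(-5))**2 = 3 - (28 + 25 - 55)**2 = 3 - 1*(-2)**2 = 3 - 1*4 = 3 - 4 = -1)
(1062483 + I(U, 1005))/(-69603 - 2308319) = (1062483 - 1)/(-69603 - 2308319) = 1062482/(-2377922) = 1062482*(-1/2377922) = -531241/1188961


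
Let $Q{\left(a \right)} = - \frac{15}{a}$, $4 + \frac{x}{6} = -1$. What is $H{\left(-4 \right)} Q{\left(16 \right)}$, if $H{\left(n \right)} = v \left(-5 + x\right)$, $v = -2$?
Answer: $- \frac{525}{8} \approx -65.625$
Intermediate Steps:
$x = -30$ ($x = -24 + 6 \left(-1\right) = -24 - 6 = -30$)
$H{\left(n \right)} = 70$ ($H{\left(n \right)} = - 2 \left(-5 - 30\right) = \left(-2\right) \left(-35\right) = 70$)
$H{\left(-4 \right)} Q{\left(16 \right)} = 70 \left(- \frac{15}{16}\right) = - \frac{525}{8}$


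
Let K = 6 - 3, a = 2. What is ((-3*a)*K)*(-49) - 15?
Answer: 867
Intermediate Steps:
K = 3
((-3*a)*K)*(-49) - 15 = (-3*2*3)*(-49) - 15 = -6*3*(-49) - 15 = -18*(-49) - 15 = 882 - 15 = 867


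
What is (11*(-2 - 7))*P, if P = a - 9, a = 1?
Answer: 792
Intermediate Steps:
P = -8 (P = 1 - 9 = -8)
(11*(-2 - 7))*P = (11*(-2 - 7))*(-8) = (11*(-9))*(-8) = -99*(-8) = 792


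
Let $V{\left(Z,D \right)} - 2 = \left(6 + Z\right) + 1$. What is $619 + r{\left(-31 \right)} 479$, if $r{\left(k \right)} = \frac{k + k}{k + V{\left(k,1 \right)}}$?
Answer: $\frac{62505}{53} \approx 1179.3$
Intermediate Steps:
$V{\left(Z,D \right)} = 9 + Z$ ($V{\left(Z,D \right)} = 2 + \left(\left(6 + Z\right) + 1\right) = 2 + \left(7 + Z\right) = 9 + Z$)
$r{\left(k \right)} = \frac{2 k}{9 + 2 k}$ ($r{\left(k \right)} = \frac{k + k}{k + \left(9 + k\right)} = \frac{2 k}{9 + 2 k}$)
$619 + r{\left(-31 \right)} 479 = 619 + 2 \left(-31\right) \frac{1}{9 + 2 \left(-31\right)} 479 = 619 + 2 \left(-31\right) \frac{1}{9 - 62} \cdot 479 = 619 + 2 \left(-31\right) \frac{1}{-53} \cdot 479 = 619 + 2 \left(-31\right) \left(- \frac{1}{53}\right) 479 = 619 + \frac{62}{53} \cdot 479 = 619 + \frac{29698}{53} = \frac{62505}{53}$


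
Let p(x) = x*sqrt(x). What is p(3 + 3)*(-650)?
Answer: -3900*sqrt(6) ≈ -9553.0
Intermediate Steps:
p(x) = x**(3/2)
p(3 + 3)*(-650) = (3 + 3)**(3/2)*(-650) = 6**(3/2)*(-650) = (6*sqrt(6))*(-650) = -3900*sqrt(6)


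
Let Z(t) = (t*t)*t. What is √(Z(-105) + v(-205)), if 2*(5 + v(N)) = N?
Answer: I*√4630930/2 ≈ 1076.0*I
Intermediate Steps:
v(N) = -5 + N/2
Z(t) = t³ (Z(t) = t²*t = t³)
√(Z(-105) + v(-205)) = √((-105)³ + (-5 + (½)*(-205))) = √(-1157625 + (-5 - 205/2)) = √(-1157625 - 215/2) = √(-2315465/2) = I*√4630930/2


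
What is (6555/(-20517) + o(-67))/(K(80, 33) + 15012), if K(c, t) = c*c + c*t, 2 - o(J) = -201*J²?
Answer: 1542691491/41122907 ≈ 37.514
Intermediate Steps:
o(J) = 2 + 201*J² (o(J) = 2 - (-201)*J² = 2 + 201*J²)
K(c, t) = c² + c*t
(6555/(-20517) + o(-67))/(K(80, 33) + 15012) = (6555/(-20517) + (2 + 201*(-67)²))/(80*(80 + 33) + 15012) = (6555*(-1/20517) + (2 + 201*4489))/(80*113 + 15012) = (-2185/6839 + (2 + 902289))/(9040 + 15012) = (-2185/6839 + 902291)/24052 = (6170765964/6839)*(1/24052) = 1542691491/41122907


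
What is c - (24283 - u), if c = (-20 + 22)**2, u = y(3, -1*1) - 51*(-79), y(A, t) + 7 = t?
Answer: -20258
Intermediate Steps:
y(A, t) = -7 + t
u = 4021 (u = (-7 - 1*1) - 51*(-79) = (-7 - 1) + 4029 = -8 + 4029 = 4021)
c = 4 (c = 2**2 = 4)
c - (24283 - u) = 4 - (24283 - 1*4021) = 4 - (24283 - 4021) = 4 - 1*20262 = 4 - 20262 = -20258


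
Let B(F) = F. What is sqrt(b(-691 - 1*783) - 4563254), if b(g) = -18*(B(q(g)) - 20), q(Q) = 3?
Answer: 2*I*sqrt(1140737) ≈ 2136.1*I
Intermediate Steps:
b(g) = 306 (b(g) = -18*(3 - 20) = -18*(-17) = 306)
sqrt(b(-691 - 1*783) - 4563254) = sqrt(306 - 4563254) = sqrt(-4562948) = 2*I*sqrt(1140737)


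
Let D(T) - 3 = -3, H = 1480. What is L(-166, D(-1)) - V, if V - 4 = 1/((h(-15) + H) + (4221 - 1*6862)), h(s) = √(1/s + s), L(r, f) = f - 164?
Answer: -3396781473/20219041 + I*√3390/20219041 ≈ -168.0 + 2.8796e-6*I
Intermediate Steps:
D(T) = 0 (D(T) = 3 - 3 = 0)
L(r, f) = -164 + f
h(s) = √(s + 1/s)
V = 4 + 1/(-1161 + I*√3390/15) (V = 4 + 1/((√(-15 + 1/(-15)) + 1480) + (4221 - 1*6862)) = 4 + 1/((√(-15 - 1/15) + 1480) + (4221 - 6862)) = 4 + 1/((√(-226/15) + 1480) - 2641) = 4 + 1/((I*√3390/15 + 1480) - 2641) = 4 + 1/((1480 + I*√3390/15) - 2641) = 4 + 1/(-1161 + I*√3390/15) ≈ 3.9991 - 2.8796e-6*I)
L(-166, D(-1)) - V = (-164 + 0) - (80858749/20219041 - I*√3390/20219041) = -164 + (-80858749/20219041 + I*√3390/20219041) = -3396781473/20219041 + I*√3390/20219041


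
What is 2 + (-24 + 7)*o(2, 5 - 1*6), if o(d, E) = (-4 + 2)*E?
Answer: -32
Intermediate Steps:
o(d, E) = -2*E
2 + (-24 + 7)*o(2, 5 - 1*6) = 2 + (-24 + 7)*(-2*(5 - 1*6)) = 2 - (-34)*(5 - 6) = 2 - (-34)*(-1) = 2 - 17*2 = 2 - 34 = -32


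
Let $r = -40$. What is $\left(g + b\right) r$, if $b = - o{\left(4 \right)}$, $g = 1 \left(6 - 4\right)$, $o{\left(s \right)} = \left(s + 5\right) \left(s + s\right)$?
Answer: $2800$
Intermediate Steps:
$o{\left(s \right)} = 2 s \left(5 + s\right)$ ($o{\left(s \right)} = \left(5 + s\right) 2 s = 2 s \left(5 + s\right)$)
$g = 2$ ($g = 1 \cdot 2 = 2$)
$b = -72$ ($b = - 2 \cdot 4 \left(5 + 4\right) = - 2 \cdot 4 \cdot 9 = \left(-1\right) 72 = -72$)
$\left(g + b\right) r = \left(2 - 72\right) \left(-40\right) = \left(-70\right) \left(-40\right) = 2800$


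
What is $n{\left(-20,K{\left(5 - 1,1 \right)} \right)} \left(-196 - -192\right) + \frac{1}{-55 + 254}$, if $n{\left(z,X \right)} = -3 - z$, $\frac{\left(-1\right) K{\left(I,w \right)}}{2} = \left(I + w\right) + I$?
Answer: $- \frac{13531}{199} \approx -67.995$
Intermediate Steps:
$K{\left(I,w \right)} = - 4 I - 2 w$ ($K{\left(I,w \right)} = - 2 \left(\left(I + w\right) + I\right) = - 2 \left(w + 2 I\right) = - 4 I - 2 w$)
$n{\left(-20,K{\left(5 - 1,1 \right)} \right)} \left(-196 - -192\right) + \frac{1}{-55 + 254} = \left(-3 - -20\right) \left(-196 - -192\right) + \frac{1}{-55 + 254} = \left(-3 + 20\right) \left(-196 + 192\right) + \frac{1}{199} = 17 \left(-4\right) + \frac{1}{199} = -68 + \frac{1}{199} = - \frac{13531}{199}$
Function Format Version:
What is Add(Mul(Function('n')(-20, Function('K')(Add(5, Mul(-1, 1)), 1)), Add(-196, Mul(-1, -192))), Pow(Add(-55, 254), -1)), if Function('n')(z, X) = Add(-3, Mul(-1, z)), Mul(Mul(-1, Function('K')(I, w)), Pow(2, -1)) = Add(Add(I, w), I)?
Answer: Rational(-13531, 199) ≈ -67.995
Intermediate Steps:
Function('K')(I, w) = Add(Mul(-4, I), Mul(-2, w)) (Function('K')(I, w) = Mul(-2, Add(Add(I, w), I)) = Mul(-2, Add(w, Mul(2, I))) = Add(Mul(-4, I), Mul(-2, w)))
Add(Mul(Function('n')(-20, Function('K')(Add(5, Mul(-1, 1)), 1)), Add(-196, Mul(-1, -192))), Pow(Add(-55, 254), -1)) = Add(Mul(Add(-3, Mul(-1, -20)), Add(-196, Mul(-1, -192))), Pow(Add(-55, 254), -1)) = Add(Mul(Add(-3, 20), Add(-196, 192)), Pow(199, -1)) = Add(Mul(17, -4), Rational(1, 199)) = Add(-68, Rational(1, 199)) = Rational(-13531, 199)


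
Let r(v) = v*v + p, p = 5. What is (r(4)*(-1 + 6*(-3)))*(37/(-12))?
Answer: 4921/4 ≈ 1230.3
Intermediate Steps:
r(v) = 5 + v**2 (r(v) = v*v + 5 = v**2 + 5 = 5 + v**2)
(r(4)*(-1 + 6*(-3)))*(37/(-12)) = ((5 + 4**2)*(-1 + 6*(-3)))*(37/(-12)) = ((5 + 16)*(-1 - 18))*(37*(-1/12)) = (21*(-19))*(-37/12) = -399*(-37/12) = 4921/4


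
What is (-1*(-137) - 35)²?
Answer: 10404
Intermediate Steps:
(-1*(-137) - 35)² = (137 - 35)² = 102² = 10404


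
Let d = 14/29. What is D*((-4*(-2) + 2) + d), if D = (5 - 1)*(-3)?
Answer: -3648/29 ≈ -125.79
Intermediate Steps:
D = -12 (D = 4*(-3) = -12)
d = 14/29 (d = 14*(1/29) = 14/29 ≈ 0.48276)
D*((-4*(-2) + 2) + d) = -12*((-4*(-2) + 2) + 14/29) = -12*((8 + 2) + 14/29) = -12*(10 + 14/29) = -12*304/29 = -3648/29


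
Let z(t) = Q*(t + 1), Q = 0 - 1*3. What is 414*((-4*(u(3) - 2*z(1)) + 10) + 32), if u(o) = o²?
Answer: -17388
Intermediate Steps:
Q = -3 (Q = 0 - 3 = -3)
z(t) = -3 - 3*t (z(t) = -3*(t + 1) = -3*(1 + t) = -3 - 3*t)
414*((-4*(u(3) - 2*z(1)) + 10) + 32) = 414*((-4*(3² - 2*(-3 - 3*1)) + 10) + 32) = 414*((-4*(9 - 2*(-3 - 3)) + 10) + 32) = 414*((-4*(9 - 2*(-6)) + 10) + 32) = 414*((-4*(9 + 12) + 10) + 32) = 414*((-4*21 + 10) + 32) = 414*((-84 + 10) + 32) = 414*(-74 + 32) = 414*(-42) = -17388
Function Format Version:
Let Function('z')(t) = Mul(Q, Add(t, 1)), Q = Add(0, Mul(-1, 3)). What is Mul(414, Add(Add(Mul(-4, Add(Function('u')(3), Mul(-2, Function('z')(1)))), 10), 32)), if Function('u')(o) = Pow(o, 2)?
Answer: -17388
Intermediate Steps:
Q = -3 (Q = Add(0, -3) = -3)
Function('z')(t) = Add(-3, Mul(-3, t)) (Function('z')(t) = Mul(-3, Add(t, 1)) = Mul(-3, Add(1, t)) = Add(-3, Mul(-3, t)))
Mul(414, Add(Add(Mul(-4, Add(Function('u')(3), Mul(-2, Function('z')(1)))), 10), 32)) = Mul(414, Add(Add(Mul(-4, Add(Pow(3, 2), Mul(-2, Add(-3, Mul(-3, 1))))), 10), 32)) = Mul(414, Add(Add(Mul(-4, Add(9, Mul(-2, Add(-3, -3)))), 10), 32)) = Mul(414, Add(Add(Mul(-4, Add(9, Mul(-2, -6))), 10), 32)) = Mul(414, Add(Add(Mul(-4, Add(9, 12)), 10), 32)) = Mul(414, Add(Add(Mul(-4, 21), 10), 32)) = Mul(414, Add(Add(-84, 10), 32)) = Mul(414, Add(-74, 32)) = Mul(414, -42) = -17388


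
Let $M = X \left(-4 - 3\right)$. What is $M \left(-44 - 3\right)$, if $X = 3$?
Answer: $987$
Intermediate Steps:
$M = -21$ ($M = 3 \left(-4 - 3\right) = 3 \left(-7\right) = -21$)
$M \left(-44 - 3\right) = - 21 \left(-44 - 3\right) = \left(-21\right) \left(-47\right) = 987$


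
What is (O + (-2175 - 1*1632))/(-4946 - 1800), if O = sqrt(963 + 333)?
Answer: 3771/6746 ≈ 0.55900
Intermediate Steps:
O = 36 (O = sqrt(1296) = 36)
(O + (-2175 - 1*1632))/(-4946 - 1800) = (36 + (-2175 - 1*1632))/(-4946 - 1800) = (36 + (-2175 - 1632))/(-6746) = (36 - 3807)*(-1/6746) = -3771*(-1/6746) = 3771/6746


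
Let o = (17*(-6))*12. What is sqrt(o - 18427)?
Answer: I*sqrt(19651) ≈ 140.18*I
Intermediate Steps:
o = -1224 (o = -102*12 = -1224)
sqrt(o - 18427) = sqrt(-1224 - 18427) = sqrt(-19651) = I*sqrt(19651)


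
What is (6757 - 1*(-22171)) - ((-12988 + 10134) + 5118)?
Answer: 26664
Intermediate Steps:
(6757 - 1*(-22171)) - ((-12988 + 10134) + 5118) = (6757 + 22171) - (-2854 + 5118) = 28928 - 1*2264 = 28928 - 2264 = 26664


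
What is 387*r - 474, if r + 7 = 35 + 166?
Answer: 74604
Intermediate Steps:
r = 194 (r = -7 + (35 + 166) = -7 + 201 = 194)
387*r - 474 = 387*194 - 474 = 75078 - 474 = 74604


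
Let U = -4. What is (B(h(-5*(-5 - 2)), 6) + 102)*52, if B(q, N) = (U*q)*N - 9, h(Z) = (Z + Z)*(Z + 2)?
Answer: -3227484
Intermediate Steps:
h(Z) = 2*Z*(2 + Z) (h(Z) = (2*Z)*(2 + Z) = 2*Z*(2 + Z))
B(q, N) = -9 - 4*N*q (B(q, N) = (-4*q)*N - 9 = -4*N*q - 9 = -9 - 4*N*q)
(B(h(-5*(-5 - 2)), 6) + 102)*52 = ((-9 - 4*6*2*(-5*(-5 - 2))*(2 - 5*(-5 - 2))) + 102)*52 = ((-9 - 4*6*2*(-5*(-7))*(2 - 5*(-7))) + 102)*52 = ((-9 - 4*6*2*35*(2 + 35)) + 102)*52 = ((-9 - 4*6*2*35*37) + 102)*52 = ((-9 - 4*6*2590) + 102)*52 = ((-9 - 62160) + 102)*52 = (-62169 + 102)*52 = -62067*52 = -3227484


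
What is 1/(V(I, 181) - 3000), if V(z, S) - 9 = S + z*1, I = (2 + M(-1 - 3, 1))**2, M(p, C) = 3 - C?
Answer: -1/2794 ≈ -0.00035791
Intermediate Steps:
I = 16 (I = (2 + (3 - 1*1))**2 = (2 + (3 - 1))**2 = (2 + 2)**2 = 4**2 = 16)
V(z, S) = 9 + S + z (V(z, S) = 9 + (S + z*1) = 9 + (S + z) = 9 + S + z)
1/(V(I, 181) - 3000) = 1/((9 + 181 + 16) - 3000) = 1/(206 - 3000) = 1/(-2794) = -1/2794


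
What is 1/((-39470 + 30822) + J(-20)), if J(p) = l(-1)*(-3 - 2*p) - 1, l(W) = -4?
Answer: -1/8797 ≈ -0.00011368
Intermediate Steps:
J(p) = 11 + 8*p (J(p) = -4*(-3 - 2*p) - 1 = (12 + 8*p) - 1 = 11 + 8*p)
1/((-39470 + 30822) + J(-20)) = 1/((-39470 + 30822) + (11 + 8*(-20))) = 1/(-8648 + (11 - 160)) = 1/(-8648 - 149) = 1/(-8797) = -1/8797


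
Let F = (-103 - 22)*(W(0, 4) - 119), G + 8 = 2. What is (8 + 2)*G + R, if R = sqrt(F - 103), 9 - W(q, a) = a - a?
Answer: -60 + sqrt(13647) ≈ 56.820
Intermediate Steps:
G = -6 (G = -8 + 2 = -6)
W(q, a) = 9 (W(q, a) = 9 - (a - a) = 9 - 1*0 = 9 + 0 = 9)
F = 13750 (F = (-103 - 22)*(9 - 119) = -125*(-110) = 13750)
R = sqrt(13647) (R = sqrt(13750 - 103) = sqrt(13647) ≈ 116.82)
(8 + 2)*G + R = (8 + 2)*(-6) + sqrt(13647) = 10*(-6) + sqrt(13647) = -60 + sqrt(13647)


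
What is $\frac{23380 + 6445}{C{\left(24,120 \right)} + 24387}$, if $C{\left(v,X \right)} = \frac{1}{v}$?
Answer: $\frac{715800}{585289} \approx 1.223$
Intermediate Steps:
$\frac{23380 + 6445}{C{\left(24,120 \right)} + 24387} = \frac{23380 + 6445}{\frac{1}{24} + 24387} = \frac{29825}{\frac{1}{24} + 24387} = \frac{29825}{\frac{585289}{24}} = 29825 \cdot \frac{24}{585289} = \frac{715800}{585289}$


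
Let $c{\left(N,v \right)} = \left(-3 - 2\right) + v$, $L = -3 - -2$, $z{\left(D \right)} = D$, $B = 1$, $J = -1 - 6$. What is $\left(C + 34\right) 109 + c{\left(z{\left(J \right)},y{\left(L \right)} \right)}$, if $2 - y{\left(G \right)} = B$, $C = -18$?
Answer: $1740$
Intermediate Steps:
$J = -7$ ($J = -1 - 6 = -7$)
$L = -1$ ($L = -3 + 2 = -1$)
$y{\left(G \right)} = 1$ ($y{\left(G \right)} = 2 - 1 = 1$)
$c{\left(N,v \right)} = -5 + v$
$\left(C + 34\right) 109 + c{\left(z{\left(J \right)},y{\left(L \right)} \right)} = \left(-18 + 34\right) 109 + \left(-5 + 1\right) = 16 \cdot 109 - 4 = 1744 - 4 = 1740$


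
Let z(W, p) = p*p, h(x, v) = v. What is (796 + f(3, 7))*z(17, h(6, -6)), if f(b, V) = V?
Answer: 28908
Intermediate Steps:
z(W, p) = p**2
(796 + f(3, 7))*z(17, h(6, -6)) = (796 + 7)*(-6)**2 = 803*36 = 28908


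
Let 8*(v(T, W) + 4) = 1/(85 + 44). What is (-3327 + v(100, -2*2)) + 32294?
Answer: 29889817/1032 ≈ 28963.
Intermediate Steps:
v(T, W) = -4127/1032 (v(T, W) = -4 + 1/(8*(85 + 44)) = -4 + (⅛)/129 = -4 + (⅛)*(1/129) = -4 + 1/1032 = -4127/1032)
(-3327 + v(100, -2*2)) + 32294 = (-3327 - 4127/1032) + 32294 = -3437591/1032 + 32294 = 29889817/1032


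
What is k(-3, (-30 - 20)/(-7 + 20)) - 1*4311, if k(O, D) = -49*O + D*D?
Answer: -701216/169 ≈ -4149.2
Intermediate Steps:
k(O, D) = D² - 49*O (k(O, D) = -49*O + D² = D² - 49*O)
k(-3, (-30 - 20)/(-7 + 20)) - 1*4311 = (((-30 - 20)/(-7 + 20))² - 49*(-3)) - 1*4311 = ((-50/13)² + 147) - 4311 = (2500/169 + 147) - 4311 = 27343/169 - 4311 = -701216/169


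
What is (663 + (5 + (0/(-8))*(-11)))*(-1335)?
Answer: -891780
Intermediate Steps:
(663 + (5 + (0/(-8))*(-11)))*(-1335) = (663 + (5 + (0*(-1/8))*(-11)))*(-1335) = (663 + (5 + 0*(-11)))*(-1335) = (663 + (5 + 0))*(-1335) = (663 + 5)*(-1335) = 668*(-1335) = -891780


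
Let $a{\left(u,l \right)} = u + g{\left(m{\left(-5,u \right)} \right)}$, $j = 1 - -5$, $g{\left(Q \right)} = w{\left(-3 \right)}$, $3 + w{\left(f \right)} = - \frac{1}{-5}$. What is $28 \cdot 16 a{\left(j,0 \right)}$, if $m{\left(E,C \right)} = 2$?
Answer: $\frac{7168}{5} \approx 1433.6$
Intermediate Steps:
$w{\left(f \right)} = - \frac{14}{5}$ ($w{\left(f \right)} = -3 - \frac{1}{-5} = -3 - - \frac{1}{5} = -3 + \frac{1}{5} = - \frac{14}{5}$)
$g{\left(Q \right)} = - \frac{14}{5}$
$j = 6$ ($j = 1 + 5 = 6$)
$a{\left(u,l \right)} = - \frac{14}{5} + u$ ($a{\left(u,l \right)} = u - \frac{14}{5} = - \frac{14}{5} + u$)
$28 \cdot 16 a{\left(j,0 \right)} = 28 \cdot 16 \left(- \frac{14}{5} + 6\right) = 448 \cdot \frac{16}{5} = \frac{7168}{5}$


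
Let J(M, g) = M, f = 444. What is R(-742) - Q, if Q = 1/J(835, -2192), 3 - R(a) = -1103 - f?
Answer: 1294249/835 ≈ 1550.0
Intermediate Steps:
R(a) = 1550 (R(a) = 3 - (-1103 - 1*444) = 3 - (-1103 - 444) = 3 - 1*(-1547) = 3 + 1547 = 1550)
Q = 1/835 ≈ 0.0011976
R(-742) - Q = 1550 - 1*1/835 = 1550 - 1/835 = 1294249/835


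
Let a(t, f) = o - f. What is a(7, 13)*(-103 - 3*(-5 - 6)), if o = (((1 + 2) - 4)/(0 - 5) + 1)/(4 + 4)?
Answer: 1799/2 ≈ 899.50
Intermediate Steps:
o = 3/20 (o = ((3 - 4)/(-5) + 1)/8 = (-1*(-1/5) + 1)*(1/8) = (1/5 + 1)*(1/8) = (6/5)*(1/8) = 3/20 ≈ 0.15000)
a(t, f) = 3/20 - f
a(7, 13)*(-103 - 3*(-5 - 6)) = (3/20 - 1*13)*(-103 - 3*(-5 - 6)) = (3/20 - 13)*(-103 - 3*(-11)) = -257*(-103 + 33)/20 = -257/20*(-70) = 1799/2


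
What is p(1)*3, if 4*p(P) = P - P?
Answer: 0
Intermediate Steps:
p(P) = 0 (p(P) = (P - P)/4 = (¼)*0 = 0)
p(1)*3 = 0*3 = 0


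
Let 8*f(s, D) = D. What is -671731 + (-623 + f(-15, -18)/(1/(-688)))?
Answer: -670806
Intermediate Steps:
f(s, D) = D/8
-671731 + (-623 + f(-15, -18)/(1/(-688))) = -671731 + (-623 + ((1/8)*(-18))/(1/(-688))) = -671731 + (-623 - 9/(4*(-1/688))) = -671731 + (-623 - 9/4*(-688)) = -671731 + (-623 + 1548) = -671731 + 925 = -670806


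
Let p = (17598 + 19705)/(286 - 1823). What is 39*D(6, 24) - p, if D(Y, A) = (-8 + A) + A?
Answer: 2435023/1537 ≈ 1584.3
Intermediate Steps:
D(Y, A) = -8 + 2*A
p = -37303/1537 (p = 37303/(-1537) = 37303*(-1/1537) = -37303/1537 ≈ -24.270)
39*D(6, 24) - p = 39*(-8 + 2*24) - 1*(-37303/1537) = 39*(-8 + 48) + 37303/1537 = 39*40 + 37303/1537 = 1560 + 37303/1537 = 2435023/1537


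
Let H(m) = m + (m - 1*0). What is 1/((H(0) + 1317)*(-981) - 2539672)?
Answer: -1/3831649 ≈ -2.6098e-7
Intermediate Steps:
H(m) = 2*m (H(m) = m + (m + 0) = m + m = 2*m)
1/((H(0) + 1317)*(-981) - 2539672) = 1/((2*0 + 1317)*(-981) - 2539672) = 1/((0 + 1317)*(-981) - 2539672) = 1/(1317*(-981) - 2539672) = 1/(-1291977 - 2539672) = 1/(-3831649) = -1/3831649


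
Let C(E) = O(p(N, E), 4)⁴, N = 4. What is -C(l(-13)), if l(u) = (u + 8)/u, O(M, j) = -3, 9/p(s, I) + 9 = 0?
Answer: -81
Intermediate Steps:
p(s, I) = -1 (p(s, I) = 9/(-9 + 0) = 9/(-9) = 9*(-⅑) = -1)
l(u) = (8 + u)/u
C(E) = 81 (C(E) = (-3)⁴ = 81)
-C(l(-13)) = -1*81 = -81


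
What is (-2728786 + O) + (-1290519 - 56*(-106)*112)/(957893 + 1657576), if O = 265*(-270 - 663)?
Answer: -7783717449226/2615469 ≈ -2.9760e+6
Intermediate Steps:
O = -247245 (O = 265*(-933) = -247245)
(-2728786 + O) + (-1290519 - 56*(-106)*112)/(957893 + 1657576) = (-2728786 - 247245) + (-1290519 - 56*(-106)*112)/(957893 + 1657576) = -2976031 + (-1290519 + 5936*112)/2615469 = -2976031 + (-1290519 + 664832)*(1/2615469) = -2976031 - 625687*1/2615469 = -2976031 - 625687/2615469 = -7783717449226/2615469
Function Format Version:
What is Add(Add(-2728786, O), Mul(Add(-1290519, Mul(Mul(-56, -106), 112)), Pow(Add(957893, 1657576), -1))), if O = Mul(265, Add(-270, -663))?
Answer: Rational(-7783717449226, 2615469) ≈ -2.9760e+6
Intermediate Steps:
O = -247245 (O = Mul(265, -933) = -247245)
Add(Add(-2728786, O), Mul(Add(-1290519, Mul(Mul(-56, -106), 112)), Pow(Add(957893, 1657576), -1))) = Add(Add(-2728786, -247245), Mul(Add(-1290519, Mul(Mul(-56, -106), 112)), Pow(Add(957893, 1657576), -1))) = Add(-2976031, Mul(Add(-1290519, Mul(5936, 112)), Pow(2615469, -1))) = Add(-2976031, Mul(Add(-1290519, 664832), Rational(1, 2615469))) = Add(-2976031, Mul(-625687, Rational(1, 2615469))) = Add(-2976031, Rational(-625687, 2615469)) = Rational(-7783717449226, 2615469)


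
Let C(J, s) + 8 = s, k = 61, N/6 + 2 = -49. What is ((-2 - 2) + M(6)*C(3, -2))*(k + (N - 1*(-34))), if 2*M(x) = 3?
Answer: 4009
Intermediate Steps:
N = -306 (N = -12 + 6*(-49) = -12 - 294 = -306)
C(J, s) = -8 + s
M(x) = 3/2 (M(x) = (½)*3 = 3/2)
((-2 - 2) + M(6)*C(3, -2))*(k + (N - 1*(-34))) = ((-2 - 2) + 3*(-8 - 2)/2)*(61 + (-306 - 1*(-34))) = (-4 + (3/2)*(-10))*(61 + (-306 + 34)) = (-4 - 15)*(61 - 272) = -19*(-211) = 4009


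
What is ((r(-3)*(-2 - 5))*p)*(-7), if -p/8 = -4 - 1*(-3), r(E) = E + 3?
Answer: 0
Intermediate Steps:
r(E) = 3 + E
p = 8 (p = -8*(-4 - 1*(-3)) = -8*(-4 + 3) = -8*(-1) = 8)
((r(-3)*(-2 - 5))*p)*(-7) = (((3 - 3)*(-2 - 5))*8)*(-7) = ((0*(-7))*8)*(-7) = (0*8)*(-7) = 0*(-7) = 0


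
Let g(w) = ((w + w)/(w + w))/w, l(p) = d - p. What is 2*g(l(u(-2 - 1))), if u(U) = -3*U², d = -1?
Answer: 1/13 ≈ 0.076923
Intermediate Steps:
l(p) = -1 - p
g(w) = 1/w (g(w) = ((2*w)/((2*w)))/w = ((2*w)*(1/(2*w)))/w = 1/w)
2*g(l(u(-2 - 1))) = 2/(-1 - (-3)*(-2 - 1)²) = 2/(-1 - (-3)*(-3)²) = 2/(-1 - (-3)*9) = 2/(-1 - 1*(-27)) = 2/(-1 + 27) = 2/26 = 2*(1/26) = 1/13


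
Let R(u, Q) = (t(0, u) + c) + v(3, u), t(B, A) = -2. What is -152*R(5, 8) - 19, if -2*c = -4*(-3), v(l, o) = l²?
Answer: -171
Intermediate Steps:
c = -6 (c = -(-2)*(-3) = -½*12 = -6)
R(u, Q) = 1 (R(u, Q) = (-2 - 6) + 3² = -8 + 9 = 1)
-152*R(5, 8) - 19 = -152*1 - 19 = -152 - 19 = -171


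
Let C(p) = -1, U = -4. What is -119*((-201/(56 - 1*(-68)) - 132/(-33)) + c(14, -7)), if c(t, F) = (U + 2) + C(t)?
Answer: 9163/124 ≈ 73.895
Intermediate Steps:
c(t, F) = -3 (c(t, F) = (-4 + 2) - 1 = -2 - 1 = -3)
-119*((-201/(56 - 1*(-68)) - 132/(-33)) + c(14, -7)) = -119*((-201/(56 - 1*(-68)) - 132/(-33)) - 3) = -119*((-201/(56 + 68) - 132*(-1/33)) - 3) = -119*((-201/124 + 4) - 3) = -119*(295/124 - 3) = -119*(-77/124) = 9163/124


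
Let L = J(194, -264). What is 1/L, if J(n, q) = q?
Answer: -1/264 ≈ -0.0037879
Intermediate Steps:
L = -264
1/L = 1/(-264) = -1/264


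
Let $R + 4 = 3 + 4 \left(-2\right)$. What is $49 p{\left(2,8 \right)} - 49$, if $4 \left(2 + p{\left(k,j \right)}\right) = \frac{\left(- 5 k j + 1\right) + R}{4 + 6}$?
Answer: $- \frac{1274}{5} \approx -254.8$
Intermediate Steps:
$R = -9$ ($R = -4 + \left(3 + 4 \left(-2\right)\right) = -4 + \left(3 - 8\right) = -4 - 5 = -9$)
$p{\left(k,j \right)} = - \frac{11}{5} - \frac{j k}{8}$ ($p{\left(k,j \right)} = -2 + \frac{\left(\left(- 5 k j + 1\right) - 9\right) \frac{1}{4 + 6}}{4} = -2 + \frac{\left(\left(- 5 j k + 1\right) - 9\right) \frac{1}{10}}{4} = -2 + \frac{\left(\left(1 - 5 j k\right) - 9\right) \frac{1}{10}}{4} = -2 + \frac{\left(-8 - 5 j k\right) \frac{1}{10}}{4} = -2 + \frac{- \frac{4}{5} - \frac{j k}{2}}{4} = -2 - \left(\frac{1}{5} + \frac{j k}{8}\right) = - \frac{11}{5} - \frac{j k}{8}$)
$49 p{\left(2,8 \right)} - 49 = 49 \left(- \frac{11}{5} - 1 \cdot 2\right) - 49 = 49 \left(- \frac{11}{5} - 2\right) - 49 = 49 \left(- \frac{21}{5}\right) - 49 = - \frac{1029}{5} - 49 = - \frac{1274}{5}$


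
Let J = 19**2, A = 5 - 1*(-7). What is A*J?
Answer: 4332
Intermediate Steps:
A = 12 (A = 5 + 7 = 12)
J = 361
A*J = 12*361 = 4332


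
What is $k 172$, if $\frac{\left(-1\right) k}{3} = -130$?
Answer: $67080$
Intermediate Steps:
$k = 390$ ($k = \left(-3\right) \left(-130\right) = 390$)
$k 172 = 390 \cdot 172 = 67080$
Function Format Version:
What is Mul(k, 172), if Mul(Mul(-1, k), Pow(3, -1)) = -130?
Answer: 67080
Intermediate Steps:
k = 390 (k = Mul(-3, -130) = 390)
Mul(k, 172) = Mul(390, 172) = 67080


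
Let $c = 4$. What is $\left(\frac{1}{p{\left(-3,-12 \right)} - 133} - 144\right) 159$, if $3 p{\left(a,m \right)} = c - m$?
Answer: $- \frac{8769645}{383} \approx -22897.0$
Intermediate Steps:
$p{\left(a,m \right)} = \frac{4}{3} - \frac{m}{3}$ ($p{\left(a,m \right)} = \frac{4 - m}{3} = \frac{4}{3} - \frac{m}{3}$)
$\left(\frac{1}{p{\left(-3,-12 \right)} - 133} - 144\right) 159 = \left(\frac{1}{\left(\frac{4}{3} - -4\right) - 133} - 144\right) 159 = \left(\frac{1}{\left(\frac{4}{3} + 4\right) - 133} - 144\right) 159 = \left(\frac{1}{\frac{16}{3} - 133} - 144\right) 159 = \left(\frac{1}{- \frac{383}{3}} - 144\right) 159 = \left(- \frac{3}{383} - 144\right) 159 = \left(- \frac{55155}{383}\right) 159 = - \frac{8769645}{383}$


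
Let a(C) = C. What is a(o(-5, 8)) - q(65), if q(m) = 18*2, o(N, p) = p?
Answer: -28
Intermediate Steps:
q(m) = 36
a(o(-5, 8)) - q(65) = 8 - 1*36 = 8 - 36 = -28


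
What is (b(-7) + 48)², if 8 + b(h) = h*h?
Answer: 7921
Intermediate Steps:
b(h) = -8 + h² (b(h) = -8 + h*h = -8 + h²)
(b(-7) + 48)² = ((-8 + (-7)²) + 48)² = ((-8 + 49) + 48)² = (41 + 48)² = 89² = 7921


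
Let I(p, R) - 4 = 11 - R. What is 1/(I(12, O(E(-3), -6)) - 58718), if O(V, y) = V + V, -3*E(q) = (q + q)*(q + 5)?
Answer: -1/58711 ≈ -1.7033e-5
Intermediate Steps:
E(q) = -2*q*(5 + q)/3 (E(q) = -(q + q)*(q + 5)/3 = -2*q*(5 + q)/3)
O(V, y) = 2*V
I(p, R) = 15 - R (I(p, R) = 4 + (11 - R) = 15 - R)
1/(I(12, O(E(-3), -6)) - 58718) = 1/((15 - 2*(-⅔*(-3)*(5 - 3))) - 58718) = 1/((15 - 2*(-⅔*(-3)*2)) - 58718) = 1/((15 - 2*4) - 58718) = 1/((15 - 1*8) - 58718) = 1/((15 - 8) - 58718) = 1/(7 - 58718) = 1/(-58711) = -1/58711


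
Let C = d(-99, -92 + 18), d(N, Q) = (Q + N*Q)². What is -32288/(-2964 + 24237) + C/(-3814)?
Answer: -559451105512/40567611 ≈ -13791.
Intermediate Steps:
C = 52591504 (C = (-92 + 18)²*(1 - 99)² = (-74)²*(-98)² = 5476*9604 = 52591504)
-32288/(-2964 + 24237) + C/(-3814) = -32288/(-2964 + 24237) + 52591504/(-3814) = -32288/21273 + 52591504*(-1/3814) = -32288*1/21273 - 26295752/1907 = -32288/21273 - 26295752/1907 = -559451105512/40567611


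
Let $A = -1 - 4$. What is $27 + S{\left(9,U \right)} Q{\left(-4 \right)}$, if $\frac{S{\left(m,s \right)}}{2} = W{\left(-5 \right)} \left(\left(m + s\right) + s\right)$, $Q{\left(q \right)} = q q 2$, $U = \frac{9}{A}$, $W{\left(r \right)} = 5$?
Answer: $1755$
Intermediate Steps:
$A = -5$
$U = - \frac{9}{5}$ ($U = \frac{9}{-5} = 9 \left(- \frac{1}{5}\right) = - \frac{9}{5} \approx -1.8$)
$Q{\left(q \right)} = 2 q^{2}$ ($Q{\left(q \right)} = q^{2} \cdot 2 = 2 q^{2}$)
$S{\left(m,s \right)} = 10 m + 20 s$ ($S{\left(m,s \right)} = 2 \cdot 5 \left(\left(m + s\right) + s\right) = 2 \cdot 5 \left(m + 2 s\right) = 2 \left(5 m + 10 s\right) = 10 m + 20 s$)
$27 + S{\left(9,U \right)} Q{\left(-4 \right)} = 27 + \left(10 \cdot 9 + 20 \left(- \frac{9}{5}\right)\right) 2 \left(-4\right)^{2} = 27 + \left(90 - 36\right) 2 \cdot 16 = 27 + 54 \cdot 32 = 27 + 1728 = 1755$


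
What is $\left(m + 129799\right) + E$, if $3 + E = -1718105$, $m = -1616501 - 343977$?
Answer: $-3548787$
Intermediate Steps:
$m = -1960478$ ($m = -1616501 - 343977 = -1960478$)
$E = -1718108$ ($E = -3 - 1718105 = -1718108$)
$\left(m + 129799\right) + E = \left(-1960478 + 129799\right) - 1718108 = -1830679 - 1718108 = -3548787$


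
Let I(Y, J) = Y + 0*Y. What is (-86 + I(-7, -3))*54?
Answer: -5022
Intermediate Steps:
I(Y, J) = Y (I(Y, J) = Y + 0 = Y)
(-86 + I(-7, -3))*54 = (-86 - 7)*54 = -93*54 = -5022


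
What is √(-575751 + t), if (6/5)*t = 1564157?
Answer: √26197674/6 ≈ 853.06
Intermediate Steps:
t = 7820785/6 (t = (⅚)*1564157 = 7820785/6 ≈ 1.3035e+6)
√(-575751 + t) = √(-575751 + 7820785/6) = √(4366279/6) = √26197674/6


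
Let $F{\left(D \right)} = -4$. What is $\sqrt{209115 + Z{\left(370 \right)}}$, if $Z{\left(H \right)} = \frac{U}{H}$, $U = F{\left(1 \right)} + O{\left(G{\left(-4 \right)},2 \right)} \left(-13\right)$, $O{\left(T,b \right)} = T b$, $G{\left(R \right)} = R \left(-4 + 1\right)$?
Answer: $\frac{\sqrt{7156931645}}{185} \approx 457.29$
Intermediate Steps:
$G{\left(R \right)} = - 3 R$ ($G{\left(R \right)} = R \left(-3\right) = - 3 R$)
$U = -316$ ($U = -4 + \left(-3\right) \left(-4\right) 2 \left(-13\right) = -4 + 12 \cdot 2 \left(-13\right) = -4 + 24 \left(-13\right) = -4 - 312 = -316$)
$Z{\left(H \right)} = - \frac{316}{H}$
$\sqrt{209115 + Z{\left(370 \right)}} = \sqrt{209115 - \frac{316}{370}} = \sqrt{209115 - \frac{158}{185}} = \sqrt{\frac{38686117}{185}} = \frac{\sqrt{7156931645}}{185}$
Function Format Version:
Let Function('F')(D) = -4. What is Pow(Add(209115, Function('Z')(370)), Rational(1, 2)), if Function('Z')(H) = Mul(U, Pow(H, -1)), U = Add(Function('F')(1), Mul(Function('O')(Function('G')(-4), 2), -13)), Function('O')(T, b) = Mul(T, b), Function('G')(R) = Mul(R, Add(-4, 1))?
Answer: Mul(Rational(1, 185), Pow(7156931645, Rational(1, 2))) ≈ 457.29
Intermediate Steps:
Function('G')(R) = Mul(-3, R) (Function('G')(R) = Mul(R, -3) = Mul(-3, R))
U = -316 (U = Add(-4, Mul(Mul(Mul(-3, -4), 2), -13)) = Add(-4, Mul(Mul(12, 2), -13)) = Add(-4, Mul(24, -13)) = Add(-4, -312) = -316)
Function('Z')(H) = Mul(-316, Pow(H, -1))
Pow(Add(209115, Function('Z')(370)), Rational(1, 2)) = Pow(Add(209115, Mul(-316, Pow(370, -1))), Rational(1, 2)) = Pow(Add(209115, Mul(-316, Rational(1, 370))), Rational(1, 2)) = Pow(Add(209115, Rational(-158, 185)), Rational(1, 2)) = Pow(Rational(38686117, 185), Rational(1, 2)) = Mul(Rational(1, 185), Pow(7156931645, Rational(1, 2)))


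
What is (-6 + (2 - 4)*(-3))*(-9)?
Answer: 0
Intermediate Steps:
(-6 + (2 - 4)*(-3))*(-9) = (-6 - 2*(-3))*(-9) = (-6 + 6)*(-9) = 0*(-9) = 0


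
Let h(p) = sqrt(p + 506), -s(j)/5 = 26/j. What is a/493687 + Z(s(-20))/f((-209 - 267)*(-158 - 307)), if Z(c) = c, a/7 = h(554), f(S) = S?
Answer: 13/442680 + 14*sqrt(265)/493687 ≈ 0.00049100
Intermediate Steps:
s(j) = -130/j
h(p) = sqrt(506 + p)
a = 14*sqrt(265) (a = 7*sqrt(506 + 554) = 7*sqrt(1060) = 7*(2*sqrt(265)) = 14*sqrt(265) ≈ 227.90)
a/493687 + Z(s(-20))/f((-209 - 267)*(-158 - 307)) = (14*sqrt(265))/493687 + (-130/(-20))/(((-209 - 267)*(-158 - 307))) = (14*sqrt(265))*(1/493687) + (-130*(-1/20))/((-476*(-465))) = 14*sqrt(265)/493687 + (13/2)/221340 = 14*sqrt(265)/493687 + (13/2)*(1/221340) = 14*sqrt(265)/493687 + 13/442680 = 13/442680 + 14*sqrt(265)/493687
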